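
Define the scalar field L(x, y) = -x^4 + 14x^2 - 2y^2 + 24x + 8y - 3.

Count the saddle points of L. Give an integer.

L separates as a function of x plus a function of y, so ∇L=0 decouples.
∂L/∂x = -4(x - 3)(x + 1)(x + 2) = 0 at x ∈ {-2, -1, 3}; ∂L/∂y = -4(y - 2) = 0 at y ∈ {2}.
The Hessian is diagonal: diag(L_xx, L_yy). Second derivatives: L_xx(-2)=-20, L_xx(-1)=16, L_xx(3)=-80; L_yy(2)=-4.
Saddle points occur where the two diagonal entries have opposite signs: (-1, 2). Count: 1.

1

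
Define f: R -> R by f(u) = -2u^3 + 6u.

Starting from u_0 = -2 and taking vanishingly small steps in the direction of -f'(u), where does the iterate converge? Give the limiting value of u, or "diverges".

f'(u) = -6(u - 1)(u + 1), so f'(-2) = -18.
Gradient descent moves in the -f' direction, i.e. u is increasing.
The nearest critical point in that direction is u = -1, where f'' = 12 > 0 (a local minimum). The iterate converges there.

-1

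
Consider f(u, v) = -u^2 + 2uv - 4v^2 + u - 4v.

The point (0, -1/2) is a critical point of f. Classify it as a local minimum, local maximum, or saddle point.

The Hessian of f is constant: H = [[-2, 2], [2, -8]].
det(H) = (-2)·(-8) − 2² = 12.
det(H) > 0 and tr(H) = -10 < 0, so H is negative definite and the point is a local maximum.

local maximum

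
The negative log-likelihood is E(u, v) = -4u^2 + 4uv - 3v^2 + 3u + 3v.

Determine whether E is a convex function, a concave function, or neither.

E is quadratic, so its Hessian is the constant matrix H = [[-8, 4], [4, -6]].
det(H) = 32, tr(H) = -14.
det(H) > 0 and tr(H) < 0, so H is negative definite everywhere: concave.

concave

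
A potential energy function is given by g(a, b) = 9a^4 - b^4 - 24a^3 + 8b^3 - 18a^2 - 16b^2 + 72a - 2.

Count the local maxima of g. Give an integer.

g separates as a function of a plus a function of b, so ∇g=0 decouples.
∂g/∂a = 36(a - 2)(a - 1)(a + 1) = 0 at a ∈ {-1, 1, 2}; ∂g/∂b = -4b(b - 4)(b - 2) = 0 at b ∈ {0, 2, 4}.
The Hessian is diagonal: diag(g_aa, g_bb). Second derivatives: g_aa(-1)=216, g_aa(1)=-72, g_aa(2)=108; g_bb(0)=-32, g_bb(2)=16, g_bb(4)=-32.
Local maxima occur where both diagonal entries negative: (1, 0), (1, 4). Count: 2.

2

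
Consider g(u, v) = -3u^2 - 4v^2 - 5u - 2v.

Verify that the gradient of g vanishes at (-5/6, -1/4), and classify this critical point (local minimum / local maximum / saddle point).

local maximum

∇g = (-6u - 5, -8v - 2); substituting (-5/6, -1/4) gives ∇g = (0, 0), so (-5/6, -1/4) is indeed a critical point.
The Hessian of g is constant: H = [[-6, 0], [0, -8]].
det(H) = (-6)·(-8) − 0² = 48.
det(H) > 0 and tr(H) = -14 < 0, so H is negative definite and the point is a local maximum.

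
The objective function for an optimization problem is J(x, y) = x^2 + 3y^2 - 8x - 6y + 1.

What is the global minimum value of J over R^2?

-18

J(x,y) separates as P(x) + Q(y) + 1, so its minimum is min P + min Q + 1.
P'(x) = 2x - 8 vanishes at x ∈ {4}; Q'(y) = 6y - 6 vanishes at y ∈ {1}.
Local minima of P (where P''>0): P(4)=-16. Local minima of Q: Q(1)=-3.
So the global minimum of J is P(4) + Q(1) + 1 = -16 − 3 + 1 = -18, attained at (4, 1).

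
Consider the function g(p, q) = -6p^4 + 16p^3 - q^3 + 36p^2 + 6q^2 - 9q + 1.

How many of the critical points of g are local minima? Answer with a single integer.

1

g separates as a function of p plus a function of q, so ∇g=0 decouples.
∂g/∂p = -24p(p - 3)(p + 1) = 0 at p ∈ {-1, 0, 3}; ∂g/∂q = -3(q - 3)(q - 1) = 0 at q ∈ {1, 3}.
The Hessian is diagonal: diag(g_pp, g_qq). Second derivatives: g_pp(-1)=-96, g_pp(0)=72, g_pp(3)=-288; g_qq(1)=6, g_qq(3)=-6.
Local minima occur where both diagonal entries positive: (0, 1). Count: 1.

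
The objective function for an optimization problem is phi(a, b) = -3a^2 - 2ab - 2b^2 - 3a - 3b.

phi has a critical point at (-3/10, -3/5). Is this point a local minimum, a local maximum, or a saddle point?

local maximum

The Hessian of phi is constant: H = [[-6, -2], [-2, -4]].
det(H) = (-6)·(-4) − (-2)² = 20.
det(H) > 0 and tr(H) = -10 < 0, so H is negative definite and the point is a local maximum.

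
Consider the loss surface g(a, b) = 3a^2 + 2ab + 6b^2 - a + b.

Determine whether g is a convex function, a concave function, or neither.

convex

g is quadratic, so its Hessian is the constant matrix H = [[6, 2], [2, 12]].
det(H) = 68, tr(H) = 18.
det(H) > 0 and tr(H) > 0, so H is positive definite everywhere: convex.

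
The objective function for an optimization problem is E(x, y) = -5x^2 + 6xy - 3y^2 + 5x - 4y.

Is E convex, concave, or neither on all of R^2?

concave

E is quadratic, so its Hessian is the constant matrix H = [[-10, 6], [6, -6]].
det(H) = 24, tr(H) = -16.
det(H) > 0 and tr(H) < 0, so H is negative definite everywhere: concave.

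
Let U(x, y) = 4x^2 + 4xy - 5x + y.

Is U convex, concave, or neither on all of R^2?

neither

U is quadratic, so its Hessian is the constant matrix H = [[8, 4], [4, 0]].
det(H) = -16, tr(H) = 8.
det(H) < 0, so H is indefinite: neither convex nor concave.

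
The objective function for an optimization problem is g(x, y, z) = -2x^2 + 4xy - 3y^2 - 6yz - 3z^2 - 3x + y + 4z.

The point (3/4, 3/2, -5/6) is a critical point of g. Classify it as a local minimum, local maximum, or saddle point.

The Hessian is constant: H = [[-4, 4, 0], [4, -6, -6], [0, -6, -6]].
Leading principal minors: Δ₁ = -4, Δ₂ = 8, Δ₃ = 96.
The minors fit neither the all-positive nor the alternating-sign pattern, so H is indefinite: a saddle point.

saddle point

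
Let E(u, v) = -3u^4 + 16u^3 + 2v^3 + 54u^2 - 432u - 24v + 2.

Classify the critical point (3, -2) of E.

saddle point

The mixed partial ∂²E/∂u∂v is 0, so the Hessian at any point is diag(E_uu, E_vv) = diag(12(-3u^2 + 8u + 9), 12v).
At (3, -2): H = diag(72, -24).
The eigenvalues have opposite signs, so H is indefinite: a saddle point.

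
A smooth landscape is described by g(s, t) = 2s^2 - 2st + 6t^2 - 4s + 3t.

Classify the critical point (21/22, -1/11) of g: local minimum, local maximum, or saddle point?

The Hessian of g is constant: H = [[4, -2], [-2, 12]].
det(H) = 4·12 − (-2)² = 44.
det(H) > 0 and tr(H) = 16 > 0, so H is positive definite and the point is a local minimum.

local minimum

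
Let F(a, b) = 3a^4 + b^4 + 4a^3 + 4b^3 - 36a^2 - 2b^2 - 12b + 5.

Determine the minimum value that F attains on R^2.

F(a,b) separates as P(a) + Q(b) + 5, so its minimum is min P + min Q + 5.
P'(a) = 12a(a - 2)(a + 3) vanishes at a ∈ {-3, 0, 2}; Q'(b) = 4(b - 1)(b + 1)(b + 3) vanishes at b ∈ {-3, -1, 1}.
Local minima of P (where P''>0): P(-3)=-189, P(2)=-64. Local minima of Q: Q(-3)=-9, Q(1)=-9.
So the global minimum of F is P(-3) + Q(-3) + 5 = -189 − 9 + 5 = -193, attained at (-3, -3).

-193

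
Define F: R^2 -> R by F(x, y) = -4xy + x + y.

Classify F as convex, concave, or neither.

F is quadratic, so its Hessian is the constant matrix H = [[0, -4], [-4, 0]].
det(H) = -16, tr(H) = 0.
det(H) < 0, so H is indefinite: neither convex nor concave.

neither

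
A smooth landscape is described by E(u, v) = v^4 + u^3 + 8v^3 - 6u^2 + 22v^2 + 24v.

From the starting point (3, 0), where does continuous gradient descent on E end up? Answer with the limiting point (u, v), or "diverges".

(4, -1)

E is separable, so gradient descent decouples: u follows -∂E/∂u, v follows -∂E/∂v.
∂E/∂u = 3u(u - 4); at u=3 this is -9, so u increases.
∂E/∂v = 4(v + 1)(v + 2)(v + 3); at v=0 this is 24, so v decreases.
u converges to its nearest critical value 4 (a local min of the u-part); v converges to -1. The iterate converges to (4, -1).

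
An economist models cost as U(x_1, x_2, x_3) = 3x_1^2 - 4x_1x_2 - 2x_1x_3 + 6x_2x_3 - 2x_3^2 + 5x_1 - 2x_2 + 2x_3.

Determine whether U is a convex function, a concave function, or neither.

U is quadratic, so its Hessian is the constant matrix H = [[6, -4, -2], [-4, 0, 6], [-2, 6, -4]].
Leading principal minors: 6, -16, -56.
Neither pattern holds ⇒ H is indefinite ⇒ neither convex nor concave.

neither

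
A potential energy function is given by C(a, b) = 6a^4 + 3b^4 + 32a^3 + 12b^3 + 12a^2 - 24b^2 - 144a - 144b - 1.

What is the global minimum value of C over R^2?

-335

C(a,b) separates as P(a) + Q(b) − 1, so its minimum is min P + min Q − 1.
P'(a) = 24(a - 1)(a + 2)(a + 3) vanishes at a ∈ {-3, -2, 1}; Q'(b) = 12(b - 2)(b + 2)(b + 3) vanishes at b ∈ {-3, -2, 2}.
Local minima of P (where P''>0): P(-3)=162, P(1)=-94. Local minima of Q: Q(-3)=135, Q(2)=-240.
So the global minimum of C is P(1) + Q(2) − 1 = -94 − 240 − 1 = -335, attained at (1, 2).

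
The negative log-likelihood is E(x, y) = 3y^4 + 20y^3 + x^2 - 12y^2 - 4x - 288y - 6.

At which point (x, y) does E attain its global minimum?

(2, 2)

E(x,y) separates as P(x) + Q(y) − 6, so its minimum is min P + min Q − 6.
P'(x) = 2x - 4 vanishes at x ∈ {2}; Q'(y) = 12(y - 2)(y + 3)(y + 4) vanishes at y ∈ {-4, -3, 2}.
Local minima of P (where P''>0): P(2)=-4. Local minima of Q: Q(-4)=448, Q(2)=-416.
So the global minimum of E is P(2) + Q(2) − 6 = -4 − 416 − 6 = -426, attained at (2, 2).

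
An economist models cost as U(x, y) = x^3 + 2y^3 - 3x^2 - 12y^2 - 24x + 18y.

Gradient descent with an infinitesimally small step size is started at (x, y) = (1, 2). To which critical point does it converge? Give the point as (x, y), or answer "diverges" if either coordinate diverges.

U is separable, so gradient descent decouples: x follows -∂U/∂x, y follows -∂U/∂y.
∂U/∂x = 3(x - 4)(x + 2); at x=1 this is -27, so x increases.
∂U/∂y = 6(y - 3)(y - 1); at y=2 this is -6, so y increases.
x converges to its nearest critical value 4 (a local min of the x-part); y converges to 3. The iterate converges to (4, 3).

(4, 3)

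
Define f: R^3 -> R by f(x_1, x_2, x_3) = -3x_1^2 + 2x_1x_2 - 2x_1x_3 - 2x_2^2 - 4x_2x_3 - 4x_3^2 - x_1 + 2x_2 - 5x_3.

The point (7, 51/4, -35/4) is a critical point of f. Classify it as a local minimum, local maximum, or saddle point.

The Hessian is constant: H = [[-6, 2, -2], [2, -4, -4], [-2, -4, -8]].
Leading principal minors: Δ₁ = -6, Δ₂ = 20, Δ₃ = -16.
The minors alternate sign starting negative (−, +, −), so H is negative definite: a local maximum.

local maximum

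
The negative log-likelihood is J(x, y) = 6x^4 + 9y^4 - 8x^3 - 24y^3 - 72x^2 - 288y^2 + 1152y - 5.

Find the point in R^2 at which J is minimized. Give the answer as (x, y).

J(x,y) separates as P(x) + Q(y) − 5, so its minimum is min P + min Q − 5.
P'(x) = 24x(x - 3)(x + 2) vanishes at x ∈ {-2, 0, 3}; Q'(y) = 36(y - 4)(y - 2)(y + 4) vanishes at y ∈ {-4, 2, 4}.
Local minima of P (where P''>0): P(-2)=-128, P(3)=-378. Local minima of Q: Q(-4)=-5376, Q(4)=768.
So the global minimum of J is P(3) + Q(-4) − 5 = -378 − 5376 − 5 = -5759, attained at (3, -4).

(3, -4)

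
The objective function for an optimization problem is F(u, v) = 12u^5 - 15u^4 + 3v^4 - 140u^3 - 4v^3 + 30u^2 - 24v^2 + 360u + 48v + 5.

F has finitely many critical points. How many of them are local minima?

F separates as a function of u plus a function of v, so ∇F=0 decouples.
∂F/∂u = 60(u - 3)(u - 1)(u + 1)(u + 2) = 0 at u ∈ {-2, -1, 1, 3}; ∂F/∂v = 12(v - 2)(v - 1)(v + 2) = 0 at v ∈ {-2, 1, 2}.
The Hessian is diagonal: diag(F_uu, F_vv). Second derivatives: F_uu(-2)=-900, F_uu(-1)=480, F_uu(1)=-720, F_uu(3)=2400; F_vv(-2)=144, F_vv(1)=-36, F_vv(2)=48.
Local minima occur where both diagonal entries positive: (-1, -2), (-1, 2), (3, -2), (3, 2). Count: 4.

4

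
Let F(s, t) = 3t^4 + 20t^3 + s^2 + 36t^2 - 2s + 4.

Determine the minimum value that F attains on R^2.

3

F(s,t) separates as P(s) + Q(t) + 4, so its minimum is min P + min Q + 4.
P'(s) = 2s - 2 vanishes at s ∈ {1}; Q'(t) = 12t(t + 2)(t + 3) vanishes at t ∈ {-3, -2, 0}.
Local minima of P (where P''>0): P(1)=-1. Local minima of Q: Q(-3)=27, Q(0)=0.
So the global minimum of F is P(1) + Q(0) + 4 = -1 + 0 + 4 = 3, attained at (1, 0).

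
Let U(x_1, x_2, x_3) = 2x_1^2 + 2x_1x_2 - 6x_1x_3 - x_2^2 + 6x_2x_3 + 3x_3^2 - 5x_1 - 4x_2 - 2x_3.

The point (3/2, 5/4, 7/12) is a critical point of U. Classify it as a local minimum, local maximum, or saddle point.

The Hessian is constant: H = [[4, 2, -6], [2, -2, 6], [-6, 6, 6]].
Leading principal minors: Δ₁ = 4, Δ₂ = -12, Δ₃ = -288.
The minors fit neither the all-positive nor the alternating-sign pattern, so H is indefinite: a saddle point.

saddle point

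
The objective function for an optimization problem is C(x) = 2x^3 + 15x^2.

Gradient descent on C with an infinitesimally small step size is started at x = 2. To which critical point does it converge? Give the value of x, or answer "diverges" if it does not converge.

0

C'(x) = 6x(x + 5), so C'(2) = 84.
Gradient descent moves in the -C' direction, i.e. x is decreasing.
The nearest critical point in that direction is x = 0, where C'' = 30 > 0 (a local minimum). The iterate converges there.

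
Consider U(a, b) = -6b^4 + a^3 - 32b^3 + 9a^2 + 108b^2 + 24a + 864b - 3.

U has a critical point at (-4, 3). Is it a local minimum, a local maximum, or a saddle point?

local maximum

The mixed partial ∂²U/∂a∂b is 0, so the Hessian at any point is diag(U_aa, U_bb) = diag(6(a + 3), 24(-3b^2 - 8b + 9)).
At (-4, 3): H = diag(-6, -1008).
Both eigenvalues are negative, so H is negative definite: a local maximum.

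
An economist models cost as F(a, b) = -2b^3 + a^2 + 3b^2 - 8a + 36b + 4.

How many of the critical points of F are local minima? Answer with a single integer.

1

F separates as a function of a plus a function of b, so ∇F=0 decouples.
∂F/∂a = 2(a - 4) = 0 at a ∈ {4}; ∂F/∂b = -6(b - 3)(b + 2) = 0 at b ∈ {-2, 3}.
The Hessian is diagonal: diag(F_aa, F_bb). Second derivatives: F_aa(4)=2; F_bb(-2)=30, F_bb(3)=-30.
Local minima occur where both diagonal entries positive: (4, -2). Count: 1.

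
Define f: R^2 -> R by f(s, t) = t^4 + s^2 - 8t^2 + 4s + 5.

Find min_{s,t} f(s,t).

-15

f(s,t) separates as P(s) + Q(t) + 5, so its minimum is min P + min Q + 5.
P'(s) = 2s + 4 vanishes at s ∈ {-2}; Q'(t) = 4t(t - 2)(t + 2) vanishes at t ∈ {-2, 0, 2}.
Local minima of P (where P''>0): P(-2)=-4. Local minima of Q: Q(-2)=-16, Q(2)=-16.
So the global minimum of f is P(-2) + Q(-2) + 5 = -4 − 16 + 5 = -15, attained at (-2, -2).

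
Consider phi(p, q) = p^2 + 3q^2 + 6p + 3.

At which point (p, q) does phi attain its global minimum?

phi(p,q) separates as A(p) + B(q) + 3, so its minimum is min A + min B + 3.
A'(p) = 2p + 6 vanishes at p ∈ {-3}; B'(q) = 6q vanishes at q ∈ {0}.
Local minima of A (where A''>0): A(-3)=-9. Local minima of B: B(0)=0.
So the global minimum of phi is A(-3) + B(0) + 3 = -9 + 0 + 3 = -6, attained at (-3, 0).

(-3, 0)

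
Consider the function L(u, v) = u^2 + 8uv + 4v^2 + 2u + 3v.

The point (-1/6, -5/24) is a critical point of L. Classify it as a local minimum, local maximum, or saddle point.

saddle point

The Hessian of L is constant: H = [[2, 8], [8, 8]].
det(H) = 2·8 − 8² = -48.
Since det(H) < 0, H is indefinite and the critical point is a saddle point.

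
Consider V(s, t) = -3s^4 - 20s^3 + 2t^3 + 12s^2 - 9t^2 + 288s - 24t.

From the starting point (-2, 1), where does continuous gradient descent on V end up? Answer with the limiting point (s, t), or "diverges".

V is separable, so gradient descent decouples: s follows -∂V/∂s, t follows -∂V/∂t.
∂V/∂s = -12(s - 2)(s + 3)(s + 4); at s=-2 this is 96, so s decreases.
∂V/∂t = 6(t - 4)(t + 1); at t=1 this is -36, so t increases.
s converges to its nearest critical value -3 (a local min of the s-part); t converges to 4. The iterate converges to (-3, 4).

(-3, 4)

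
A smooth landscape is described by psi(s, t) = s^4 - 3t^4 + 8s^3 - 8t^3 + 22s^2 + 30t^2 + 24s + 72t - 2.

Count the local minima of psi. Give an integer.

2

psi separates as a function of s plus a function of t, so ∇psi=0 decouples.
∂psi/∂s = 4(s + 1)(s + 2)(s + 3) = 0 at s ∈ {-3, -2, -1}; ∂psi/∂t = -12(t - 2)(t + 1)(t + 3) = 0 at t ∈ {-3, -1, 2}.
The Hessian is diagonal: diag(psi_ss, psi_tt). Second derivatives: psi_ss(-3)=8, psi_ss(-2)=-4, psi_ss(-1)=8; psi_tt(-3)=-120, psi_tt(-1)=72, psi_tt(2)=-180.
Local minima occur where both diagonal entries positive: (-3, -1), (-1, -1). Count: 2.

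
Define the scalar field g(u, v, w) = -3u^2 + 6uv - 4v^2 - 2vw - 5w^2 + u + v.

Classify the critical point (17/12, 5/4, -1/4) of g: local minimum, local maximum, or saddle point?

The Hessian is constant: H = [[-6, 6, 0], [6, -8, -2], [0, -2, -10]].
Leading principal minors: Δ₁ = -6, Δ₂ = 12, Δ₃ = -96.
The minors alternate sign starting negative (−, +, −), so H is negative definite: a local maximum.

local maximum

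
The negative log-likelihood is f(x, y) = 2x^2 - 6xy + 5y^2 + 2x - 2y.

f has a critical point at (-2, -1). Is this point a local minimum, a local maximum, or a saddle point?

local minimum

The Hessian of f is constant: H = [[4, -6], [-6, 10]].
det(H) = 4·10 − (-6)² = 4.
det(H) > 0 and tr(H) = 14 > 0, so H is positive definite and the point is a local minimum.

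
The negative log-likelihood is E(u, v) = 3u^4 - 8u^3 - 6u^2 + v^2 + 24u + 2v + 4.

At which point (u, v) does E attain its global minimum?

E(u,v) separates as P(u) + Q(v) + 4, so its minimum is min P + min Q + 4.
P'(u) = 12(u - 2)(u - 1)(u + 1) vanishes at u ∈ {-1, 1, 2}; Q'(v) = 2v + 2 vanishes at v ∈ {-1}.
Local minima of P (where P''>0): P(-1)=-19, P(2)=8. Local minima of Q: Q(-1)=-1.
So the global minimum of E is P(-1) + Q(-1) + 4 = -19 − 1 + 4 = -16, attained at (-1, -1).

(-1, -1)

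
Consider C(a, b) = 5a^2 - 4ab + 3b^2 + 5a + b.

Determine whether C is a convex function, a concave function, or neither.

convex

C is quadratic, so its Hessian is the constant matrix H = [[10, -4], [-4, 6]].
det(H) = 44, tr(H) = 16.
det(H) > 0 and tr(H) > 0, so H is positive definite everywhere: convex.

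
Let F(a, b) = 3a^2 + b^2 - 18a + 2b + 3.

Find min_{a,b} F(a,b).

F(a,b) separates as P(a) + Q(b) + 3, so its minimum is min P + min Q + 3.
P'(a) = 6a - 18 vanishes at a ∈ {3}; Q'(b) = 2b + 2 vanishes at b ∈ {-1}.
Local minima of P (where P''>0): P(3)=-27. Local minima of Q: Q(-1)=-1.
So the global minimum of F is P(3) + Q(-1) + 3 = -27 − 1 + 3 = -25, attained at (3, -1).

-25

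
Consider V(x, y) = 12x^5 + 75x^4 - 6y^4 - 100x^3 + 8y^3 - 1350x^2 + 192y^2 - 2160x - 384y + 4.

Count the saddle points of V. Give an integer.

V separates as a function of x plus a function of y, so ∇V=0 decouples.
∂V/∂x = 60(x - 3)(x + 1)(x + 3)(x + 4) = 0 at x ∈ {-4, -3, -1, 3}; ∂V/∂y = -24(y - 4)(y - 1)(y + 4) = 0 at y ∈ {-4, 1, 4}.
The Hessian is diagonal: diag(V_xx, V_yy). Second derivatives: V_xx(-4)=-1260, V_xx(-3)=720, V_xx(-1)=-1440, V_xx(3)=10080; V_yy(-4)=-960, V_yy(1)=360, V_yy(4)=-576.
Saddle points occur where the two diagonal entries have opposite signs: (-4, 1), (-3, -4), (-3, 4), (-1, 1), (3, -4), (3, 4). Count: 6.

6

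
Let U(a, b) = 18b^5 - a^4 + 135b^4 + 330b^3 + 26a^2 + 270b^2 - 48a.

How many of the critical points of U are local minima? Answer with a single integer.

U separates as a function of a plus a function of b, so ∇U=0 decouples.
∂U/∂a = -4(a - 3)(a - 1)(a + 4) = 0 at a ∈ {-4, 1, 3}; ∂U/∂b = 90b(b + 1)(b + 2)(b + 3) = 0 at b ∈ {-3, -2, -1, 0}.
The Hessian is diagonal: diag(U_aa, U_bb). Second derivatives: U_aa(-4)=-140, U_aa(1)=40, U_aa(3)=-56; U_bb(-3)=-540, U_bb(-2)=180, U_bb(-1)=-180, U_bb(0)=540.
Local minima occur where both diagonal entries positive: (1, -2), (1, 0). Count: 2.

2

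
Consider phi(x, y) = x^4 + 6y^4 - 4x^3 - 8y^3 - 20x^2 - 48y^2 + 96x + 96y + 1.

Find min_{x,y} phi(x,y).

phi(x,y) separates as P(x) + Q(y) + 1, so its minimum is min P + min Q + 1.
P'(x) = 4(x - 4)(x - 2)(x + 3) vanishes at x ∈ {-3, 2, 4}; Q'(y) = 24(y - 2)(y - 1)(y + 2) vanishes at y ∈ {-2, 1, 2}.
Local minima of P (where P''>0): P(-3)=-279, P(4)=64. Local minima of Q: Q(-2)=-224, Q(2)=32.
So the global minimum of phi is P(-3) + Q(-2) + 1 = -279 − 224 + 1 = -502, attained at (-3, -2).

-502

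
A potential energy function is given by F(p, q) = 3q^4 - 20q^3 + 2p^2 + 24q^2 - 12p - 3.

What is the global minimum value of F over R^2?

-149

F(p,q) separates as A(p) + B(q) − 3, so its minimum is min A + min B − 3.
A'(p) = 4p - 12 vanishes at p ∈ {3}; B'(q) = 12q(q - 4)(q - 1) vanishes at q ∈ {0, 1, 4}.
Local minima of A (where A''>0): A(3)=-18. Local minima of B: B(0)=0, B(4)=-128.
So the global minimum of F is A(3) + B(4) − 3 = -18 − 128 − 3 = -149, attained at (3, 4).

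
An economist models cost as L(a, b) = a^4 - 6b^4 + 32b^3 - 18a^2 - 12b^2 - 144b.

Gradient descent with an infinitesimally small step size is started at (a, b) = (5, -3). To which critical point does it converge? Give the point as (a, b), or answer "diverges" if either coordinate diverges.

L is separable, so gradient descent decouples: a follows -∂L/∂a, b follows -∂L/∂b.
∂L/∂a = 4a(a - 3)(a + 3); at a=5 this is 320, so a decreases.
∂L/∂b = -24(b - 3)(b - 2)(b + 1); at b=-3 this is 1440, so b decreases.
The b-coordinate has no critical point in that direction and runs off to infinity.

diverges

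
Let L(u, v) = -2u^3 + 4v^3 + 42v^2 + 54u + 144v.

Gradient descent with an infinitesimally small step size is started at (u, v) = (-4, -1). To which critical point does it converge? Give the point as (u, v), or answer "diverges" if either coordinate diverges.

(-3, -3)

L is separable, so gradient descent decouples: u follows -∂L/∂u, v follows -∂L/∂v.
∂L/∂u = -6(u - 3)(u + 3); at u=-4 this is -42, so u increases.
∂L/∂v = 12(v + 3)(v + 4); at v=-1 this is 72, so v decreases.
u converges to its nearest critical value -3 (a local min of the u-part); v converges to -3. The iterate converges to (-3, -3).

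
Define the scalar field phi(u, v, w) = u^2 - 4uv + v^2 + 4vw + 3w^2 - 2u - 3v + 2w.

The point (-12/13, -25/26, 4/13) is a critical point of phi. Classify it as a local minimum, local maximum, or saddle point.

The Hessian is constant: H = [[2, -4, 0], [-4, 2, 4], [0, 4, 6]].
Leading principal minors: Δ₁ = 2, Δ₂ = -12, Δ₃ = -104.
The minors fit neither the all-positive nor the alternating-sign pattern, so H is indefinite: a saddle point.

saddle point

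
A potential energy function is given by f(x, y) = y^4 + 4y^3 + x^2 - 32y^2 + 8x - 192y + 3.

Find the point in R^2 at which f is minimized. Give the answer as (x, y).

(-4, 4)

f(x,y) separates as P(x) + Q(y) + 3, so its minimum is min P + min Q + 3.
P'(x) = 2x + 8 vanishes at x ∈ {-4}; Q'(y) = 4(y - 4)(y + 3)(y + 4) vanishes at y ∈ {-4, -3, 4}.
Local minima of P (where P''>0): P(-4)=-16. Local minima of Q: Q(-4)=256, Q(4)=-768.
So the global minimum of f is P(-4) + Q(4) + 3 = -16 − 768 + 3 = -781, attained at (-4, 4).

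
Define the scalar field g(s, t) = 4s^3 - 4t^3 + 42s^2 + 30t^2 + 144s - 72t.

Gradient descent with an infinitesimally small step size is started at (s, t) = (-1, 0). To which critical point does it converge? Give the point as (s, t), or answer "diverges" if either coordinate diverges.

(-3, 2)

g is separable, so gradient descent decouples: s follows -∂g/∂s, t follows -∂g/∂t.
∂g/∂s = 12(s + 3)(s + 4); at s=-1 this is 72, so s decreases.
∂g/∂t = -12(t - 3)(t - 2); at t=0 this is -72, so t increases.
s converges to its nearest critical value -3 (a local min of the s-part); t converges to 2. The iterate converges to (-3, 2).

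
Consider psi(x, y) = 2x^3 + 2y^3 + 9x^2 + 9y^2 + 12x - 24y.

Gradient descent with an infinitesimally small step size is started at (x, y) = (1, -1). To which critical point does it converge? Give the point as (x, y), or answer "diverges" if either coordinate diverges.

(-1, 1)

psi is separable, so gradient descent decouples: x follows -∂psi/∂x, y follows -∂psi/∂y.
∂psi/∂x = 6(x + 1)(x + 2); at x=1 this is 36, so x decreases.
∂psi/∂y = 6(y - 1)(y + 4); at y=-1 this is -36, so y increases.
x converges to its nearest critical value -1 (a local min of the x-part); y converges to 1. The iterate converges to (-1, 1).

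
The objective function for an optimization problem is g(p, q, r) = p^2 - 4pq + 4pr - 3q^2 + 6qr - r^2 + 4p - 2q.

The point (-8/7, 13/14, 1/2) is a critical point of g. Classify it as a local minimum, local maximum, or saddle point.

saddle point

The Hessian is constant: H = [[2, -4, 4], [-4, -6, 6], [4, 6, -2]].
Leading principal minors: Δ₁ = 2, Δ₂ = -28, Δ₃ = -112.
The minors fit neither the all-positive nor the alternating-sign pattern, so H is indefinite: a saddle point.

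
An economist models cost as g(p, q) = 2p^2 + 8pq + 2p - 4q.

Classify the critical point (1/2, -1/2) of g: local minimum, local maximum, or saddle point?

The Hessian of g is constant: H = [[4, 8], [8, 0]].
det(H) = 4·0 − 8² = -64.
Since det(H) < 0, H is indefinite and the critical point is a saddle point.

saddle point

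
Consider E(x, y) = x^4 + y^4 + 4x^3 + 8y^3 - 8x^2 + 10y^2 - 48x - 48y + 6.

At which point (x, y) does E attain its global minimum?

E(x,y) separates as P(x) + Q(y) + 6, so its minimum is min P + min Q + 6.
P'(x) = 4(x - 2)(x + 2)(x + 3) vanishes at x ∈ {-3, -2, 2}; Q'(y) = 4(y - 1)(y + 3)(y + 4) vanishes at y ∈ {-4, -3, 1}.
Local minima of P (where P''>0): P(-3)=45, P(2)=-80. Local minima of Q: Q(-4)=96, Q(1)=-29.
So the global minimum of E is P(2) + Q(1) + 6 = -80 − 29 + 6 = -103, attained at (2, 1).

(2, 1)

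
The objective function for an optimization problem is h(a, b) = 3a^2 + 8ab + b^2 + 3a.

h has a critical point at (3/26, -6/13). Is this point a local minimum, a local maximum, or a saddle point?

saddle point

The Hessian of h is constant: H = [[6, 8], [8, 2]].
det(H) = 6·2 − 8² = -52.
Since det(H) < 0, H is indefinite and the critical point is a saddle point.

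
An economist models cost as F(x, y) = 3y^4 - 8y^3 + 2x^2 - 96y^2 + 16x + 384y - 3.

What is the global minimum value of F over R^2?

F(x,y) separates as P(x) + Q(y) − 3, so its minimum is min P + min Q − 3.
P'(x) = 4x + 16 vanishes at x ∈ {-4}; Q'(y) = 12(y - 4)(y - 2)(y + 4) vanishes at y ∈ {-4, 2, 4}.
Local minima of P (where P''>0): P(-4)=-32. Local minima of Q: Q(-4)=-1792, Q(4)=256.
So the global minimum of F is P(-4) + Q(-4) − 3 = -32 − 1792 − 3 = -1827, attained at (-4, -4).

-1827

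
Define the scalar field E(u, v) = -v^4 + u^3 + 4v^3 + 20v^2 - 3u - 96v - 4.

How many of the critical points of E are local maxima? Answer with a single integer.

2

E separates as a function of u plus a function of v, so ∇E=0 decouples.
∂E/∂u = 3(u - 1)(u + 1) = 0 at u ∈ {-1, 1}; ∂E/∂v = -4(v - 4)(v - 2)(v + 3) = 0 at v ∈ {-3, 2, 4}.
The Hessian is diagonal: diag(E_uu, E_vv). Second derivatives: E_uu(-1)=-6, E_uu(1)=6; E_vv(-3)=-140, E_vv(2)=40, E_vv(4)=-56.
Local maxima occur where both diagonal entries negative: (-1, -3), (-1, 4). Count: 2.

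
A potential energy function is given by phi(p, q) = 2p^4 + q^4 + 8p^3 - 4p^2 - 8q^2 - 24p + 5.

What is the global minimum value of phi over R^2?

phi(p,q) separates as A(p) + B(q) + 5, so its minimum is min A + min B + 5.
A'(p) = 8(p - 1)(p + 1)(p + 3) vanishes at p ∈ {-3, -1, 1}; B'(q) = 4q(q - 2)(q + 2) vanishes at q ∈ {-2, 0, 2}.
Local minima of A (where A''>0): A(-3)=-18, A(1)=-18. Local minima of B: B(-2)=-16, B(2)=-16.
So the global minimum of phi is A(-3) + B(-2) + 5 = -18 − 16 + 5 = -29, attained at (-3, -2).

-29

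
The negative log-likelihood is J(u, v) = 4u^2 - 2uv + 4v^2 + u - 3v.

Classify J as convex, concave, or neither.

J is quadratic, so its Hessian is the constant matrix H = [[8, -2], [-2, 8]].
det(H) = 60, tr(H) = 16.
det(H) > 0 and tr(H) > 0, so H is positive definite everywhere: convex.

convex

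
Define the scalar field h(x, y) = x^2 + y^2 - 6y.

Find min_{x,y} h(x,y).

h(x,y) separates as P(x) + Q(y), so its minimum is min P + min Q.
P'(x) = 2x vanishes at x ∈ {0}; Q'(y) = 2y - 6 vanishes at y ∈ {3}.
Local minima of P (where P''>0): P(0)=0. Local minima of Q: Q(3)=-9.
So the global minimum of h is P(0) + Q(3) = 0 − 9 = -9, attained at (0, 3).

-9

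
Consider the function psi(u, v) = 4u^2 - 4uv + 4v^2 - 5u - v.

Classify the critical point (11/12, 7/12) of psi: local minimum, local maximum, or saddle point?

local minimum

The Hessian of psi is constant: H = [[8, -4], [-4, 8]].
det(H) = 8·8 − (-4)² = 48.
det(H) > 0 and tr(H) = 16 > 0, so H is positive definite and the point is a local minimum.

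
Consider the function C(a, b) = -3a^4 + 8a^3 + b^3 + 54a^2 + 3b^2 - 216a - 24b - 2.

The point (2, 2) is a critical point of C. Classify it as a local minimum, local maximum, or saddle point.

The mixed partial ∂²C/∂a∂b is 0, so the Hessian at any point is diag(C_aa, C_bb) = diag(12(-3a^2 + 4a + 9), 6(b + 1)).
At (2, 2): H = diag(60, 18).
Both eigenvalues are positive, so H is positive definite: a local minimum.

local minimum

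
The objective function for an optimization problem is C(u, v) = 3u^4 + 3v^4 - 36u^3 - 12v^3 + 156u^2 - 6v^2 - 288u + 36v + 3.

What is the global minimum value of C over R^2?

-216

C(u,v) separates as P(u) + Q(v) + 3, so its minimum is min P + min Q + 3.
P'(u) = 12(u - 4)(u - 3)(u - 2) vanishes at u ∈ {2, 3, 4}; Q'(v) = 12(v - 3)(v - 1)(v + 1) vanishes at v ∈ {-1, 1, 3}.
Local minima of P (where P''>0): P(2)=-192, P(4)=-192. Local minima of Q: Q(-1)=-27, Q(3)=-27.
So the global minimum of C is P(2) + Q(-1) + 3 = -192 − 27 + 3 = -216, attained at (2, -1).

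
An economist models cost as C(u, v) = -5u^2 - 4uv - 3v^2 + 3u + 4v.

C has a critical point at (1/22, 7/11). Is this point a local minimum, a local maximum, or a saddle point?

local maximum

The Hessian of C is constant: H = [[-10, -4], [-4, -6]].
det(H) = (-10)·(-6) − (-4)² = 44.
det(H) > 0 and tr(H) = -16 < 0, so H is negative definite and the point is a local maximum.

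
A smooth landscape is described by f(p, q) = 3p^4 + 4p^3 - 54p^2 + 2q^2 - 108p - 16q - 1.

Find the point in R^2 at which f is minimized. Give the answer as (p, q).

(3, 4)

f(p,q) separates as A(p) + B(q) − 1, so its minimum is min A + min B − 1.
A'(p) = 12(p - 3)(p + 1)(p + 3) vanishes at p ∈ {-3, -1, 3}; B'(q) = 4q - 16 vanishes at q ∈ {4}.
Local minima of A (where A''>0): A(-3)=-27, A(3)=-459. Local minima of B: B(4)=-32.
So the global minimum of f is A(3) + B(4) − 1 = -459 − 32 − 1 = -492, attained at (3, 4).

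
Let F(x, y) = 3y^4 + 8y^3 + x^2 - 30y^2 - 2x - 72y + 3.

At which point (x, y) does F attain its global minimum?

(1, 2)

F(x,y) separates as P(x) + Q(y) + 3, so its minimum is min P + min Q + 3.
P'(x) = 2x - 2 vanishes at x ∈ {1}; Q'(y) = 12(y - 2)(y + 1)(y + 3) vanishes at y ∈ {-3, -1, 2}.
Local minima of P (where P''>0): P(1)=-1. Local minima of Q: Q(-3)=-27, Q(2)=-152.
So the global minimum of F is P(1) + Q(2) + 3 = -1 − 152 + 3 = -150, attained at (1, 2).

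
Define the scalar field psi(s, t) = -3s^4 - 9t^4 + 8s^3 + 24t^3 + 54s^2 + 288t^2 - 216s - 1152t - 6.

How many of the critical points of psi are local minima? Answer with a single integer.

1

psi separates as a function of s plus a function of t, so ∇psi=0 decouples.
∂psi/∂s = -12(s - 3)(s - 2)(s + 3) = 0 at s ∈ {-3, 2, 3}; ∂psi/∂t = -36(t - 4)(t - 2)(t + 4) = 0 at t ∈ {-4, 2, 4}.
The Hessian is diagonal: diag(psi_ss, psi_tt). Second derivatives: psi_ss(-3)=-360, psi_ss(2)=60, psi_ss(3)=-72; psi_tt(-4)=-1728, psi_tt(2)=432, psi_tt(4)=-576.
Local minima occur where both diagonal entries positive: (2, 2). Count: 1.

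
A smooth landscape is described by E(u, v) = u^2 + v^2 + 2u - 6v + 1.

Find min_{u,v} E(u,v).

-9

E(u,v) separates as P(u) + Q(v) + 1, so its minimum is min P + min Q + 1.
P'(u) = 2u + 2 vanishes at u ∈ {-1}; Q'(v) = 2v - 6 vanishes at v ∈ {3}.
Local minima of P (where P''>0): P(-1)=-1. Local minima of Q: Q(3)=-9.
So the global minimum of E is P(-1) + Q(3) + 1 = -1 − 9 + 1 = -9, attained at (-1, 3).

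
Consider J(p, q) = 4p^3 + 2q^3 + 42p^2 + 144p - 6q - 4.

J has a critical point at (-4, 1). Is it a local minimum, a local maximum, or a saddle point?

saddle point

The mixed partial ∂²J/∂p∂q is 0, so the Hessian at any point is diag(J_pp, J_qq) = diag(12(2p + 7), 12q).
At (-4, 1): H = diag(-12, 12).
The eigenvalues have opposite signs, so H is indefinite: a saddle point.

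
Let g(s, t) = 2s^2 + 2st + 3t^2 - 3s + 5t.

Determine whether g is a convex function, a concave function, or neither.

g is quadratic, so its Hessian is the constant matrix H = [[4, 2], [2, 6]].
det(H) = 20, tr(H) = 10.
det(H) > 0 and tr(H) > 0, so H is positive definite everywhere: convex.

convex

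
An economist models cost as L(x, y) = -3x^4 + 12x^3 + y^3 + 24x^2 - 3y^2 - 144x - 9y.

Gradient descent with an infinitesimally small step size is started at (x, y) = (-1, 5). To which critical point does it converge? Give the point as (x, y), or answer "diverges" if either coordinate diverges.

(2, 3)

L is separable, so gradient descent decouples: x follows -∂L/∂x, y follows -∂L/∂y.
∂L/∂x = -12(x - 3)(x - 2)(x + 2); at x=-1 this is -144, so x increases.
∂L/∂y = 3(y - 3)(y + 1); at y=5 this is 36, so y decreases.
x converges to its nearest critical value 2 (a local min of the x-part); y converges to 3. The iterate converges to (2, 3).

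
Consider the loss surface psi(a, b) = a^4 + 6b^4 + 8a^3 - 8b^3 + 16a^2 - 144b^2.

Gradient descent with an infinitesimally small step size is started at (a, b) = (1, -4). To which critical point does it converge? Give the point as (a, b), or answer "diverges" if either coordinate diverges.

psi is separable, so gradient descent decouples: a follows -∂psi/∂a, b follows -∂psi/∂b.
∂psi/∂a = 4a(a + 2)(a + 4); at a=1 this is 60, so a decreases.
∂psi/∂b = 24b(b - 4)(b + 3); at b=-4 this is -768, so b increases.
a converges to its nearest critical value 0 (a local min of the a-part); b converges to -3. The iterate converges to (0, -3).

(0, -3)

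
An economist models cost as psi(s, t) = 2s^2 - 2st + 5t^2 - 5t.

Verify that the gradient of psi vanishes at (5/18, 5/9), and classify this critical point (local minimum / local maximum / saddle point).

local minimum

∇psi = (4s - 2t, -2s + 10t - 5); substituting (5/18, 5/9) gives ∇psi = (0, 0), so (5/18, 5/9) is indeed a critical point.
The Hessian of psi is constant: H = [[4, -2], [-2, 10]].
det(H) = 4·10 − (-2)² = 36.
det(H) > 0 and tr(H) = 14 > 0, so H is positive definite and the point is a local minimum.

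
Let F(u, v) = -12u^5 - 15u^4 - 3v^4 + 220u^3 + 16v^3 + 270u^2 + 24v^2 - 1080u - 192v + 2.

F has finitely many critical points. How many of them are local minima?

2

F separates as a function of u plus a function of v, so ∇F=0 decouples.
∂F/∂u = -60(u - 3)(u - 1)(u + 2)(u + 3) = 0 at u ∈ {-3, -2, 1, 3}; ∂F/∂v = -12(v - 4)(v - 2)(v + 2) = 0 at v ∈ {-2, 2, 4}.
The Hessian is diagonal: diag(F_uu, F_vv). Second derivatives: F_uu(-3)=1440, F_uu(-2)=-900, F_uu(1)=1440, F_uu(3)=-3600; F_vv(-2)=-288, F_vv(2)=96, F_vv(4)=-144.
Local minima occur where both diagonal entries positive: (-3, 2), (1, 2). Count: 2.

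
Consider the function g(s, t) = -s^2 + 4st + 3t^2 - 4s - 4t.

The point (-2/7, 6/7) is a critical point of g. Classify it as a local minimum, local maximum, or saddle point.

The Hessian of g is constant: H = [[-2, 4], [4, 6]].
det(H) = (-2)·6 − 4² = -28.
Since det(H) < 0, H is indefinite and the critical point is a saddle point.

saddle point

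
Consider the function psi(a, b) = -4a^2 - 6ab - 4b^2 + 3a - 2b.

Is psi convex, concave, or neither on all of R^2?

psi is quadratic, so its Hessian is the constant matrix H = [[-8, -6], [-6, -8]].
det(H) = 28, tr(H) = -16.
det(H) > 0 and tr(H) < 0, so H is negative definite everywhere: concave.

concave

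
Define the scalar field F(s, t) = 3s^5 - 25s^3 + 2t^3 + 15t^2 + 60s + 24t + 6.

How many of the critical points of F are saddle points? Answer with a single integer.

F separates as a function of s plus a function of t, so ∇F=0 decouples.
∂F/∂s = 15(s - 2)(s - 1)(s + 1)(s + 2) = 0 at s ∈ {-2, -1, 1, 2}; ∂F/∂t = 6(t + 1)(t + 4) = 0 at t ∈ {-4, -1}.
The Hessian is diagonal: diag(F_ss, F_tt). Second derivatives: F_ss(-2)=-180, F_ss(-1)=90, F_ss(1)=-90, F_ss(2)=180; F_tt(-4)=-18, F_tt(-1)=18.
Saddle points occur where the two diagonal entries have opposite signs: (-2, -1), (-1, -4), (1, -1), (2, -4). Count: 4.

4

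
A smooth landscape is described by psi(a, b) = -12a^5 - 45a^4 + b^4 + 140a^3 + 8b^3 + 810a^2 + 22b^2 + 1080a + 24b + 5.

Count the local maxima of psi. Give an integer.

2

psi separates as a function of a plus a function of b, so ∇psi=0 decouples.
∂psi/∂a = -60(a - 3)(a + 1)(a + 2)(a + 3) = 0 at a ∈ {-3, -2, -1, 3}; ∂psi/∂b = 4(b + 1)(b + 2)(b + 3) = 0 at b ∈ {-3, -2, -1}.
The Hessian is diagonal: diag(psi_aa, psi_bb). Second derivatives: psi_aa(-3)=720, psi_aa(-2)=-300, psi_aa(-1)=480, psi_aa(3)=-7200; psi_bb(-3)=8, psi_bb(-2)=-4, psi_bb(-1)=8.
Local maxima occur where both diagonal entries negative: (-2, -2), (3, -2). Count: 2.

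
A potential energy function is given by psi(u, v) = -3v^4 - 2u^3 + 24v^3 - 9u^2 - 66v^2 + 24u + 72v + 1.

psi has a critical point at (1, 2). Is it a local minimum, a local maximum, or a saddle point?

saddle point

The mixed partial ∂²psi/∂u∂v is 0, so the Hessian at any point is diag(psi_uu, psi_vv) = diag(-6(2u + 3), 12(-3v^2 + 12v - 11)).
At (1, 2): H = diag(-30, 12).
The eigenvalues have opposite signs, so H is indefinite: a saddle point.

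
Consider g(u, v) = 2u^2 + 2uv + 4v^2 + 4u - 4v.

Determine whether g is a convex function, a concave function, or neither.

g is quadratic, so its Hessian is the constant matrix H = [[4, 2], [2, 8]].
det(H) = 28, tr(H) = 12.
det(H) > 0 and tr(H) > 0, so H is positive definite everywhere: convex.

convex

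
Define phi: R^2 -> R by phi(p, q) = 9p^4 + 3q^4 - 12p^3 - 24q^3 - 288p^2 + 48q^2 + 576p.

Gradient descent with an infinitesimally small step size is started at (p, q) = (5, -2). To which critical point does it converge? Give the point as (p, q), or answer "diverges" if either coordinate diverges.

(4, 0)

phi is separable, so gradient descent decouples: p follows -∂phi/∂p, q follows -∂phi/∂q.
∂phi/∂p = 36(p - 4)(p - 1)(p + 4); at p=5 this is 1296, so p decreases.
∂phi/∂q = 12q(q - 4)(q - 2); at q=-2 this is -576, so q increases.
p converges to its nearest critical value 4 (a local min of the p-part); q converges to 0. The iterate converges to (4, 0).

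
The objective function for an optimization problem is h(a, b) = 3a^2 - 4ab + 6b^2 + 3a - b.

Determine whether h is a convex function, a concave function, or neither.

h is quadratic, so its Hessian is the constant matrix H = [[6, -4], [-4, 12]].
det(H) = 56, tr(H) = 18.
det(H) > 0 and tr(H) > 0, so H is positive definite everywhere: convex.

convex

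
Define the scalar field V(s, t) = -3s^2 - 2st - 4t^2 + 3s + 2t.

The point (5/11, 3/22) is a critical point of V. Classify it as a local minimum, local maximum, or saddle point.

local maximum

The Hessian of V is constant: H = [[-6, -2], [-2, -8]].
det(H) = (-6)·(-8) − (-2)² = 44.
det(H) > 0 and tr(H) = -14 < 0, so H is negative definite and the point is a local maximum.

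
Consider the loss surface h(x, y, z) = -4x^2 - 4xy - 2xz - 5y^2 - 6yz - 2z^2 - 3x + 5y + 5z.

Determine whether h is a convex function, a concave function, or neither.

concave

h is quadratic, so its Hessian is the constant matrix H = [[-8, -4, -2], [-4, -10, -6], [-2, -6, -4]].
Leading principal minors: -8, 64, -24.
Signs alternate −, +, − ⇒ H ≺ 0 ⇒ concave.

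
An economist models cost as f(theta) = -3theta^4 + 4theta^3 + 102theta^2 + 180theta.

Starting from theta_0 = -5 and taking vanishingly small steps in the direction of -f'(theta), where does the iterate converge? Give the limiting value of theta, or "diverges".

f'(theta) = -12(theta - 5)(theta + 1)(theta + 3), so f'(-5) = 960.
Gradient descent moves in the -f' direction, i.e. theta is decreasing.
There is no critical point below theta=-5, and f' keeps the same sign, so the iterate runs off to −∞.

diverges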